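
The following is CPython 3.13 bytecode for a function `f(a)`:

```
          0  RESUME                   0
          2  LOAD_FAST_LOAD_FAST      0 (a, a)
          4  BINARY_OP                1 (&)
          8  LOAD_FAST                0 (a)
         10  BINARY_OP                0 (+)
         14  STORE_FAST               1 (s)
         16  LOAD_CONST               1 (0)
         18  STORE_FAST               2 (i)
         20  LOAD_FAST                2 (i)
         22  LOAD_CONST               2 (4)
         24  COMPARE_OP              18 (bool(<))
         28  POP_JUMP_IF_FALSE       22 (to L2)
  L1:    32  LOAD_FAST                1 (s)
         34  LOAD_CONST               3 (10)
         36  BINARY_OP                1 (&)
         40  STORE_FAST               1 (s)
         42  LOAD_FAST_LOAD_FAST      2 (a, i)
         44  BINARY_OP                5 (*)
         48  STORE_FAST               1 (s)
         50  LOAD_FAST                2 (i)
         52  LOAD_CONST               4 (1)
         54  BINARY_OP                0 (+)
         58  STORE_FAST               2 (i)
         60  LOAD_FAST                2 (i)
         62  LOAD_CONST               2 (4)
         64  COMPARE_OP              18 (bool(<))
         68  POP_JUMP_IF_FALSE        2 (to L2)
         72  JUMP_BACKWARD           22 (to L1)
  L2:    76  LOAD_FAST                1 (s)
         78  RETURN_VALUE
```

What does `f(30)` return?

LOAD_FAST_LOAD_FAST a,a → push 30,30
BINARY_OP & → 30 & 30 = 30
LOAD_FAST a → push 30
BINARY_OP + → 30 + 30 = 60
STORE_FAST s → s=60
LOAD_CONST → push 0
STORE_FAST i → i=0
LOAD_FAST i → push 0
LOAD_CONST → push 4
COMPARE_OP bool(<) → 0 vs 4 = True
POP_JUMP_IF_FALSE → pop True; no jump
LOAD_FAST s → push 60
LOAD_CONST → push 10
BINARY_OP & → 60 & 10 = 8
STORE_FAST s → s=8
LOAD_FAST_LOAD_FAST a,i → push 30,0
BINARY_OP * → 30 * 0 = 0
STORE_FAST s → s=0
LOAD_FAST i → push 0
LOAD_CONST → push 1
BINARY_OP + → 0 + 1 = 1
STORE_FAST i → i=1
LOAD_FAST i → push 1
LOAD_CONST → push 4
COMPARE_OP bool(<) → 1 vs 4 = True
POP_JUMP_IF_FALSE → pop True; no jump
LOAD_FAST s → push 0
LOAD_CONST → push 10
BINARY_OP & → 0 & 10 = 0
STORE_FAST s → s=0
LOAD_FAST_LOAD_FAST a,i → push 30,1
BINARY_OP * → 30 * 1 = 30
STORE_FAST s → s=30
LOAD_FAST i → push 1
LOAD_CONST → push 1
BINARY_OP + → 1 + 1 = 2
STORE_FAST i → i=2
LOAD_FAST i → push 2
LOAD_CONST → push 4
COMPARE_OP bool(<) → 2 vs 4 = True
POP_JUMP_IF_FALSE → pop True; no jump
LOAD_FAST s → push 30
LOAD_CONST → push 10
BINARY_OP & → 30 & 10 = 10
STORE_FAST s → s=10
LOAD_FAST_LOAD_FAST a,i → push 30,2
BINARY_OP * → 30 * 2 = 60
STORE_FAST s → s=60
LOAD_FAST i → push 2
LOAD_CONST → push 1
BINARY_OP + → 2 + 1 = 3
STORE_FAST i → i=3
LOAD_FAST i → push 3
LOAD_CONST → push 4
COMPARE_OP bool(<) → 3 vs 4 = True
POP_JUMP_IF_FALSE → pop True; no jump
LOAD_FAST s → push 60
LOAD_CONST → push 10
BINARY_OP & → 60 & 10 = 8
STORE_FAST s → s=8
LOAD_FAST_LOAD_FAST a,i → push 30,3
BINARY_OP * → 30 * 3 = 90
STORE_FAST s → s=90
LOAD_FAST i → push 3
LOAD_CONST → push 1
BINARY_OP + → 3 + 1 = 4
STORE_FAST i → i=4
LOAD_FAST i → push 4
LOAD_CONST → push 4
COMPARE_OP bool(<) → 4 vs 4 = False
POP_JUMP_IF_FALSE → pop False; jump
LOAD_FAST s → push 90
RETURN_VALUE → return 90.

90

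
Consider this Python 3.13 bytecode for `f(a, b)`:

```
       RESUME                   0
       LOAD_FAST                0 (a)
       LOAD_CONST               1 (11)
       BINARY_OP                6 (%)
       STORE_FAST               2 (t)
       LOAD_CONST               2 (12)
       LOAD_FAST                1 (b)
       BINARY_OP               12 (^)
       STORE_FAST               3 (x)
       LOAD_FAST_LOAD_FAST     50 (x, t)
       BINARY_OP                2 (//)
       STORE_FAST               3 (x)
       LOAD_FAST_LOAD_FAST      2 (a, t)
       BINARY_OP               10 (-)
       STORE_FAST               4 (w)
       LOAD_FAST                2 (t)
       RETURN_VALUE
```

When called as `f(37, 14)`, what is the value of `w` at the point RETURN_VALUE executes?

33

LOAD_FAST a → push 37. Stack: [37]
LOAD_CONST → push 11. Stack: [37, 11]
BINARY_OP % → 37 % 11 = 4. Stack: [4]
STORE_FAST t → t=4. Stack: []
LOAD_CONST → push 12. Stack: [12]
LOAD_FAST b → push 14. Stack: [12, 14]
BINARY_OP ^ → 12 ^ 14 = 2. Stack: [2]
STORE_FAST x → x=2. Stack: []
LOAD_FAST_LOAD_FAST x,t → push 2,4. Stack: [2, 4]
BINARY_OP // → 2 // 4 = 0. Stack: [0]
STORE_FAST x → x=0. Stack: []
LOAD_FAST_LOAD_FAST a,t → push 37,4. Stack: [37, 4]
BINARY_OP - → 37 - 4 = 33. Stack: [33]
STORE_FAST w → w=33. Stack: []
LOAD_FAST t → push 4. Stack: [4]
RETURN_VALUE → return 4.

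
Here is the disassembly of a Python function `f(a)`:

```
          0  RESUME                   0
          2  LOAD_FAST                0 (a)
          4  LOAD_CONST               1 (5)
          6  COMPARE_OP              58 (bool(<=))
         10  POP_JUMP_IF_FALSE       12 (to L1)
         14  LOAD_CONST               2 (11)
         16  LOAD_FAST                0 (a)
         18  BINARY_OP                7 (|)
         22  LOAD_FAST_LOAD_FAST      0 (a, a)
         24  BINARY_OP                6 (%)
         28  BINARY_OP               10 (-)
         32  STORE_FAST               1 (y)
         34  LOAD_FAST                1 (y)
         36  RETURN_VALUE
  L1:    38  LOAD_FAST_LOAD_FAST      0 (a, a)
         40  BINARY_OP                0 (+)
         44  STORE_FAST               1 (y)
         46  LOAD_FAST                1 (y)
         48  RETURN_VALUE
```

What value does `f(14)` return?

LOAD_FAST a → push 14. Stack: [14]
LOAD_CONST → push 5. Stack: [14, 5]
COMPARE_OP bool(<=) → 14 vs 5 = False. Stack: [False]
POP_JUMP_IF_FALSE → pop False; jump. Stack: []
LOAD_FAST_LOAD_FAST a,a → push 14,14. Stack: [14, 14]
BINARY_OP + → 14 + 14 = 28. Stack: [28]
STORE_FAST y → y=28. Stack: []
LOAD_FAST y → push 28. Stack: [28]
RETURN_VALUE → return 28.

28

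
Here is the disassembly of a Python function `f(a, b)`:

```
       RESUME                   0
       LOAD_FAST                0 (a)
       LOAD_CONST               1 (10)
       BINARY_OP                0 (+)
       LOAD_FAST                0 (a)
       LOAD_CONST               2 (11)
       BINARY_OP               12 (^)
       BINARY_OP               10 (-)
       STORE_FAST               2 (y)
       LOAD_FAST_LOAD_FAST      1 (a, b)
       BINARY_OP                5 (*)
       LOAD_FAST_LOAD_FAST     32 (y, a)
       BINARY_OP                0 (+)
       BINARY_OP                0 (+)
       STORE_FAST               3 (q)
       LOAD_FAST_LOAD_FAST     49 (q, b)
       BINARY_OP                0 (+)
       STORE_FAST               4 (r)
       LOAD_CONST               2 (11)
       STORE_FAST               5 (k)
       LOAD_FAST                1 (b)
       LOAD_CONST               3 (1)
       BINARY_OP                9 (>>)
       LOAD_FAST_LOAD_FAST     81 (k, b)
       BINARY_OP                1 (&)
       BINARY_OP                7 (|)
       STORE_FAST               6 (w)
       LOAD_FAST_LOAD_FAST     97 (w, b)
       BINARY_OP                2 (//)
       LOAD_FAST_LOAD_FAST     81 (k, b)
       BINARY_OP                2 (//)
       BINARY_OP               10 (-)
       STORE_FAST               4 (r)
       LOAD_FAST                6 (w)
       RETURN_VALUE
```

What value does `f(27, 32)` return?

16

LOAD_FAST a → push 27. Stack: [27]
LOAD_CONST → push 10. Stack: [27, 10]
BINARY_OP + → 27 + 10 = 37. Stack: [37]
LOAD_FAST a → push 27. Stack: [37, 27]
LOAD_CONST → push 11. Stack: [37, 27, 11]
BINARY_OP ^ → 27 ^ 11 = 16. Stack: [37, 16]
BINARY_OP - → 37 - 16 = 21. Stack: [21]
STORE_FAST y → y=21. Stack: []
LOAD_FAST_LOAD_FAST a,b → push 27,32. Stack: [27, 32]
BINARY_OP * → 27 * 32 = 864. Stack: [864]
LOAD_FAST_LOAD_FAST y,a → push 21,27. Stack: [864, 21, 27]
BINARY_OP + → 21 + 27 = 48. Stack: [864, 48]
BINARY_OP + → 864 + 48 = 912. Stack: [912]
STORE_FAST q → q=912. Stack: []
LOAD_FAST_LOAD_FAST q,b → push 912,32. Stack: [912, 32]
BINARY_OP + → 912 + 32 = 944. Stack: [944]
STORE_FAST r → r=944. Stack: []
LOAD_CONST → push 11. Stack: [11]
STORE_FAST k → k=11. Stack: []
LOAD_FAST b → push 32. Stack: [32]
LOAD_CONST → push 1. Stack: [32, 1]
BINARY_OP >> → 32 >> 1 = 16. Stack: [16]
LOAD_FAST_LOAD_FAST k,b → push 11,32. Stack: [16, 11, 32]
BINARY_OP & → 11 & 32 = 0. Stack: [16, 0]
BINARY_OP | → 16 | 0 = 16. Stack: [16]
STORE_FAST w → w=16. Stack: []
LOAD_FAST_LOAD_FAST w,b → push 16,32. Stack: [16, 32]
BINARY_OP // → 16 // 32 = 0. Stack: [0]
LOAD_FAST_LOAD_FAST k,b → push 11,32. Stack: [0, 11, 32]
BINARY_OP // → 11 // 32 = 0. Stack: [0, 0]
BINARY_OP - → 0 - 0 = 0. Stack: [0]
STORE_FAST r → r=0. Stack: []
LOAD_FAST w → push 16. Stack: [16]
RETURN_VALUE → return 16.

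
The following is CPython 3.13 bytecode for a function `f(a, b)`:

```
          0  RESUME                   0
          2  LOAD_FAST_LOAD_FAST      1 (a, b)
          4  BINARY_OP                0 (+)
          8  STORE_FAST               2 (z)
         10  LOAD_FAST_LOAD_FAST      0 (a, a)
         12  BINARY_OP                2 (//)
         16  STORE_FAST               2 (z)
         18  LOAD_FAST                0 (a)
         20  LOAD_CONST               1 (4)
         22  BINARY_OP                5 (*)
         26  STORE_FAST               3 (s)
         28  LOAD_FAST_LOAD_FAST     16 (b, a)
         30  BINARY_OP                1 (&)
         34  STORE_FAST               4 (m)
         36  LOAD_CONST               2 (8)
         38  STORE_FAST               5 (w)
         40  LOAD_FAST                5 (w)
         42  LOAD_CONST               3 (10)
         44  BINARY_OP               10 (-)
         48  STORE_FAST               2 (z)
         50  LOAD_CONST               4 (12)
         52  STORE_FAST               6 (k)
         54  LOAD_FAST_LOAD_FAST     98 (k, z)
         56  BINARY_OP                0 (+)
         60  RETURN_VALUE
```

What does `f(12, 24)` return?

10

LOAD_FAST_LOAD_FAST a,b → push 12,24. Stack: [12, 24]
BINARY_OP + → 12 + 24 = 36. Stack: [36]
STORE_FAST z → z=36. Stack: []
LOAD_FAST_LOAD_FAST a,a → push 12,12. Stack: [12, 12]
BINARY_OP // → 12 // 12 = 1. Stack: [1]
STORE_FAST z → z=1. Stack: []
LOAD_FAST a → push 12. Stack: [12]
LOAD_CONST → push 4. Stack: [12, 4]
BINARY_OP * → 12 * 4 = 48. Stack: [48]
STORE_FAST s → s=48. Stack: []
LOAD_FAST_LOAD_FAST b,a → push 24,12. Stack: [24, 12]
BINARY_OP & → 24 & 12 = 8. Stack: [8]
STORE_FAST m → m=8. Stack: []
LOAD_CONST → push 8. Stack: [8]
STORE_FAST w → w=8. Stack: []
LOAD_FAST w → push 8. Stack: [8]
LOAD_CONST → push 10. Stack: [8, 10]
BINARY_OP - → 8 - 10 = -2. Stack: [-2]
STORE_FAST z → z=-2. Stack: []
LOAD_CONST → push 12. Stack: [12]
STORE_FAST k → k=12. Stack: []
LOAD_FAST_LOAD_FAST k,z → push 12,-2. Stack: [12, -2]
BINARY_OP + → 12 + -2 = 10. Stack: [10]
RETURN_VALUE → return 10.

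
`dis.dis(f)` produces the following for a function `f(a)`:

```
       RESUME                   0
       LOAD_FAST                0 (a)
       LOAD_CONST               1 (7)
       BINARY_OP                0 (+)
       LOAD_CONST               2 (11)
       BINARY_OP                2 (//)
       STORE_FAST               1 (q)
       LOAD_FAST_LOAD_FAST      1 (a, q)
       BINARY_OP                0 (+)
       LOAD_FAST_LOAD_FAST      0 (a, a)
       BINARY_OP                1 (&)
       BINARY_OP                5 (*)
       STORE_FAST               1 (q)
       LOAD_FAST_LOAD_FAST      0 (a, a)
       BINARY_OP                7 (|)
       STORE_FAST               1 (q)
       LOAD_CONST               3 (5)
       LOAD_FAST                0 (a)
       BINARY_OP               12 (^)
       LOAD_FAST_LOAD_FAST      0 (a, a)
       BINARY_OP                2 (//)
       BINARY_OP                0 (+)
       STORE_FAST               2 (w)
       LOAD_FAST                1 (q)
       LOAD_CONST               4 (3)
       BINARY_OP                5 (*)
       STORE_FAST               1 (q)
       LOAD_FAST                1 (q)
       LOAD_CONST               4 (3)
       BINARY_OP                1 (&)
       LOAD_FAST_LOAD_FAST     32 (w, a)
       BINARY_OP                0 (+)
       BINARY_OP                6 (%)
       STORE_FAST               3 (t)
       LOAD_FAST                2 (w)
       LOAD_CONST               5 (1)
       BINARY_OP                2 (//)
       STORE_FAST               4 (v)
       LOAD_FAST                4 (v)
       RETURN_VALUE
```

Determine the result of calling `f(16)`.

LOAD_FAST a → push 16. Stack: [16]
LOAD_CONST → push 7. Stack: [16, 7]
BINARY_OP + → 16 + 7 = 23. Stack: [23]
LOAD_CONST → push 11. Stack: [23, 11]
BINARY_OP // → 23 // 11 = 2. Stack: [2]
STORE_FAST q → q=2. Stack: []
LOAD_FAST_LOAD_FAST a,q → push 16,2. Stack: [16, 2]
BINARY_OP + → 16 + 2 = 18. Stack: [18]
LOAD_FAST_LOAD_FAST a,a → push 16,16. Stack: [18, 16, 16]
BINARY_OP & → 16 & 16 = 16. Stack: [18, 16]
BINARY_OP * → 18 * 16 = 288. Stack: [288]
STORE_FAST q → q=288. Stack: []
LOAD_FAST_LOAD_FAST a,a → push 16,16. Stack: [16, 16]
BINARY_OP | → 16 | 16 = 16. Stack: [16]
STORE_FAST q → q=16. Stack: []
LOAD_CONST → push 5. Stack: [5]
LOAD_FAST a → push 16. Stack: [5, 16]
BINARY_OP ^ → 5 ^ 16 = 21. Stack: [21]
LOAD_FAST_LOAD_FAST a,a → push 16,16. Stack: [21, 16, 16]
BINARY_OP // → 16 // 16 = 1. Stack: [21, 1]
BINARY_OP + → 21 + 1 = 22. Stack: [22]
STORE_FAST w → w=22. Stack: []
LOAD_FAST q → push 16. Stack: [16]
LOAD_CONST → push 3. Stack: [16, 3]
BINARY_OP * → 16 * 3 = 48. Stack: [48]
STORE_FAST q → q=48. Stack: []
LOAD_FAST q → push 48. Stack: [48]
LOAD_CONST → push 3. Stack: [48, 3]
BINARY_OP & → 48 & 3 = 0. Stack: [0]
LOAD_FAST_LOAD_FAST w,a → push 22,16. Stack: [0, 22, 16]
BINARY_OP + → 22 + 16 = 38. Stack: [0, 38]
BINARY_OP % → 0 % 38 = 0. Stack: [0]
STORE_FAST t → t=0. Stack: []
LOAD_FAST w → push 22. Stack: [22]
LOAD_CONST → push 1. Stack: [22, 1]
BINARY_OP // → 22 // 1 = 22. Stack: [22]
STORE_FAST v → v=22. Stack: []
LOAD_FAST v → push 22. Stack: [22]
RETURN_VALUE → return 22.

22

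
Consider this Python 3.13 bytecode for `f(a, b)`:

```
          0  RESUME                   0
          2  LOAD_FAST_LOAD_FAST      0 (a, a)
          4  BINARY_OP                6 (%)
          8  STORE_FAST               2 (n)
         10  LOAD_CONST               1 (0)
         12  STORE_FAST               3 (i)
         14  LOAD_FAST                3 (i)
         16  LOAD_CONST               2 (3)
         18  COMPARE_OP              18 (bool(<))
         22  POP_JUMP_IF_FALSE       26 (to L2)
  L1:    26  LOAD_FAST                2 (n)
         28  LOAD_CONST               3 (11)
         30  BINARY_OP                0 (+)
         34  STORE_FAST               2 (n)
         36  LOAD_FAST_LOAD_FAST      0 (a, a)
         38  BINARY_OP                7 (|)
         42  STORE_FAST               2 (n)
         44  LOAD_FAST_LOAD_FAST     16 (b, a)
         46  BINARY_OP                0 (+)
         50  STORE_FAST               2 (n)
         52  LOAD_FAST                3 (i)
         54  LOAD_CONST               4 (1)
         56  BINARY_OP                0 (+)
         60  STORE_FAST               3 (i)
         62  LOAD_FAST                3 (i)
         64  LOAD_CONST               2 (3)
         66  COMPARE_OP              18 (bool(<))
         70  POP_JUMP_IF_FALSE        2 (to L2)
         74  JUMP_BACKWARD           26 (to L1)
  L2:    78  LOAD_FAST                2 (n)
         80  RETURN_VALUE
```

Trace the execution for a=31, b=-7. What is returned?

24

LOAD_FAST_LOAD_FAST a,a → push 31,31. Stack: [31, 31]
BINARY_OP % → 31 % 31 = 0. Stack: [0]
STORE_FAST n → n=0. Stack: []
LOAD_CONST → push 0. Stack: [0]
STORE_FAST i → i=0. Stack: []
LOAD_FAST i → push 0. Stack: [0]
LOAD_CONST → push 3. Stack: [0, 3]
COMPARE_OP bool(<) → 0 vs 3 = True. Stack: [True]
POP_JUMP_IF_FALSE → pop True; no jump. Stack: []
LOAD_FAST n → push 0. Stack: [0]
LOAD_CONST → push 11. Stack: [0, 11]
BINARY_OP + → 0 + 11 = 11. Stack: [11]
STORE_FAST n → n=11. Stack: []
LOAD_FAST_LOAD_FAST a,a → push 31,31. Stack: [31, 31]
BINARY_OP | → 31 | 31 = 31. Stack: [31]
STORE_FAST n → n=31. Stack: []
LOAD_FAST_LOAD_FAST b,a → push -7,31. Stack: [-7, 31]
BINARY_OP + → -7 + 31 = 24. Stack: [24]
STORE_FAST n → n=24. Stack: []
LOAD_FAST i → push 0. Stack: [0]
LOAD_CONST → push 1. Stack: [0, 1]
BINARY_OP + → 0 + 1 = 1. Stack: [1]
STORE_FAST i → i=1. Stack: []
LOAD_FAST i → push 1. Stack: [1]
LOAD_CONST → push 3. Stack: [1, 3]
COMPARE_OP bool(<) → 1 vs 3 = True. Stack: [True]
POP_JUMP_IF_FALSE → pop True; no jump. Stack: []
LOAD_FAST n → push 24. Stack: [24]
LOAD_CONST → push 11. Stack: [24, 11]
BINARY_OP + → 24 + 11 = 35. Stack: [35]
STORE_FAST n → n=35. Stack: []
LOAD_FAST_LOAD_FAST a,a → push 31,31. Stack: [31, 31]
BINARY_OP | → 31 | 31 = 31. Stack: [31]
STORE_FAST n → n=31. Stack: []
LOAD_FAST_LOAD_FAST b,a → push -7,31. Stack: [-7, 31]
BINARY_OP + → -7 + 31 = 24. Stack: [24]
STORE_FAST n → n=24. Stack: []
LOAD_FAST i → push 1. Stack: [1]
LOAD_CONST → push 1. Stack: [1, 1]
BINARY_OP + → 1 + 1 = 2. Stack: [2]
STORE_FAST i → i=2. Stack: []
LOAD_FAST i → push 2. Stack: [2]
LOAD_CONST → push 3. Stack: [2, 3]
COMPARE_OP bool(<) → 2 vs 3 = True. Stack: [True]
POP_JUMP_IF_FALSE → pop True; no jump. Stack: []
LOAD_FAST n → push 24. Stack: [24]
LOAD_CONST → push 11. Stack: [24, 11]
BINARY_OP + → 24 + 11 = 35. Stack: [35]
STORE_FAST n → n=35. Stack: []
LOAD_FAST_LOAD_FAST a,a → push 31,31. Stack: [31, 31]
BINARY_OP | → 31 | 31 = 31. Stack: [31]
STORE_FAST n → n=31. Stack: []
LOAD_FAST_LOAD_FAST b,a → push -7,31. Stack: [-7, 31]
BINARY_OP + → -7 + 31 = 24. Stack: [24]
STORE_FAST n → n=24. Stack: []
LOAD_FAST i → push 2. Stack: [2]
LOAD_CONST → push 1. Stack: [2, 1]
BINARY_OP + → 2 + 1 = 3. Stack: [3]
STORE_FAST i → i=3. Stack: []
LOAD_FAST i → push 3. Stack: [3]
LOAD_CONST → push 3. Stack: [3, 3]
COMPARE_OP bool(<) → 3 vs 3 = False. Stack: [False]
POP_JUMP_IF_FALSE → pop False; jump. Stack: []
LOAD_FAST n → push 24. Stack: [24]
RETURN_VALUE → return 24.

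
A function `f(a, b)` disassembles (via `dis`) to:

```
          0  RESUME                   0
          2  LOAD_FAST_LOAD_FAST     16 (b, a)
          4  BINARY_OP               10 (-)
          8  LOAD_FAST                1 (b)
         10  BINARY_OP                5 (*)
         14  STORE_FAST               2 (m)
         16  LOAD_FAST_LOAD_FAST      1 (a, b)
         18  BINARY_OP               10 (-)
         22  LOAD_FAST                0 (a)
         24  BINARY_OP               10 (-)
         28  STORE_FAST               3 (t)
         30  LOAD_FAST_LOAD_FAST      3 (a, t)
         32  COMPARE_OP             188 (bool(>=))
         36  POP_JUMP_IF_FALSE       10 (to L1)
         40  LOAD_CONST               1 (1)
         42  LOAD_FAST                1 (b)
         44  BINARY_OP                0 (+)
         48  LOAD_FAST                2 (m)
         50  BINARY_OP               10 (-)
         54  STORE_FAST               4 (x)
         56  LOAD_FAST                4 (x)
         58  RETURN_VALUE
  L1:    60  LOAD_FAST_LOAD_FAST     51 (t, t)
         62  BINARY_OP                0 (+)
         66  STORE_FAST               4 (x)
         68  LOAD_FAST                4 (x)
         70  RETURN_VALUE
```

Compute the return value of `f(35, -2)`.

LOAD_FAST_LOAD_FAST b,a → push -2,35. Stack: [-2, 35]
BINARY_OP - → -2 - 35 = -37. Stack: [-37]
LOAD_FAST b → push -2. Stack: [-37, -2]
BINARY_OP * → -37 * -2 = 74. Stack: [74]
STORE_FAST m → m=74. Stack: []
LOAD_FAST_LOAD_FAST a,b → push 35,-2. Stack: [35, -2]
BINARY_OP - → 35 - -2 = 37. Stack: [37]
LOAD_FAST a → push 35. Stack: [37, 35]
BINARY_OP - → 37 - 35 = 2. Stack: [2]
STORE_FAST t → t=2. Stack: []
LOAD_FAST_LOAD_FAST a,t → push 35,2. Stack: [35, 2]
COMPARE_OP bool(>=) → 35 vs 2 = True. Stack: [True]
POP_JUMP_IF_FALSE → pop True; no jump. Stack: []
LOAD_CONST → push 1. Stack: [1]
LOAD_FAST b → push -2. Stack: [1, -2]
BINARY_OP + → 1 + -2 = -1. Stack: [-1]
LOAD_FAST m → push 74. Stack: [-1, 74]
BINARY_OP - → -1 - 74 = -75. Stack: [-75]
STORE_FAST x → x=-75. Stack: []
LOAD_FAST x → push -75. Stack: [-75]
RETURN_VALUE → return -75.

-75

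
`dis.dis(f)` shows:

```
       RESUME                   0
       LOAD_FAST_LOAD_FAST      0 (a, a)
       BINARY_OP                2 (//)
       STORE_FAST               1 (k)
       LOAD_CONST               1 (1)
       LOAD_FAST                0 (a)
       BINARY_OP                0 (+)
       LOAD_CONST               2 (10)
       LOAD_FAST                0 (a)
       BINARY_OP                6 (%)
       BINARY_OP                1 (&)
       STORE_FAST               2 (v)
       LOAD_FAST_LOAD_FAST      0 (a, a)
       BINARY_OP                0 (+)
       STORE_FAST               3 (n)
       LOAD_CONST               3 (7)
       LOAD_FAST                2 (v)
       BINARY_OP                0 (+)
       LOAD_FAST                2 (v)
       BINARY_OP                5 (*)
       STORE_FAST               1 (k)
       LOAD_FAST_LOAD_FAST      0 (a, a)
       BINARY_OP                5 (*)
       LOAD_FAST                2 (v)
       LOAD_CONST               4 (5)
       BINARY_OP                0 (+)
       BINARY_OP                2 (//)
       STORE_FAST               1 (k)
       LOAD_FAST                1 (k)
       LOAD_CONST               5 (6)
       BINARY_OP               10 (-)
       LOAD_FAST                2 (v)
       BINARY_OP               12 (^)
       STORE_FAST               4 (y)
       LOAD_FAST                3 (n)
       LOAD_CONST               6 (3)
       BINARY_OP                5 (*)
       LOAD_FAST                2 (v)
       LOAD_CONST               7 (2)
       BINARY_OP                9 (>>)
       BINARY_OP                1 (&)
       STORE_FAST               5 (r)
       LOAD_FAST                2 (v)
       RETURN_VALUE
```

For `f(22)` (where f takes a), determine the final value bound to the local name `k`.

69

LOAD_FAST_LOAD_FAST a,a → push 22,22. Stack: [22, 22]
BINARY_OP // → 22 // 22 = 1. Stack: [1]
STORE_FAST k → k=1. Stack: []
LOAD_CONST → push 1. Stack: [1]
LOAD_FAST a → push 22. Stack: [1, 22]
BINARY_OP + → 1 + 22 = 23. Stack: [23]
LOAD_CONST → push 10. Stack: [23, 10]
LOAD_FAST a → push 22. Stack: [23, 10, 22]
BINARY_OP % → 10 % 22 = 10. Stack: [23, 10]
BINARY_OP & → 23 & 10 = 2. Stack: [2]
STORE_FAST v → v=2. Stack: []
LOAD_FAST_LOAD_FAST a,a → push 22,22. Stack: [22, 22]
BINARY_OP + → 22 + 22 = 44. Stack: [44]
STORE_FAST n → n=44. Stack: []
LOAD_CONST → push 7. Stack: [7]
LOAD_FAST v → push 2. Stack: [7, 2]
BINARY_OP + → 7 + 2 = 9. Stack: [9]
LOAD_FAST v → push 2. Stack: [9, 2]
BINARY_OP * → 9 * 2 = 18. Stack: [18]
STORE_FAST k → k=18. Stack: []
LOAD_FAST_LOAD_FAST a,a → push 22,22. Stack: [22, 22]
BINARY_OP * → 22 * 22 = 484. Stack: [484]
LOAD_FAST v → push 2. Stack: [484, 2]
LOAD_CONST → push 5. Stack: [484, 2, 5]
BINARY_OP + → 2 + 5 = 7. Stack: [484, 7]
BINARY_OP // → 484 // 7 = 69. Stack: [69]
STORE_FAST k → k=69. Stack: []
LOAD_FAST k → push 69. Stack: [69]
LOAD_CONST → push 6. Stack: [69, 6]
BINARY_OP - → 69 - 6 = 63. Stack: [63]
LOAD_FAST v → push 2. Stack: [63, 2]
BINARY_OP ^ → 63 ^ 2 = 61. Stack: [61]
STORE_FAST y → y=61. Stack: []
LOAD_FAST n → push 44. Stack: [44]
LOAD_CONST → push 3. Stack: [44, 3]
BINARY_OP * → 44 * 3 = 132. Stack: [132]
LOAD_FAST v → push 2. Stack: [132, 2]
LOAD_CONST → push 2. Stack: [132, 2, 2]
BINARY_OP >> → 2 >> 2 = 0. Stack: [132, 0]
BINARY_OP & → 132 & 0 = 0. Stack: [0]
STORE_FAST r → r=0. Stack: []
LOAD_FAST v → push 2. Stack: [2]
RETURN_VALUE → return 2.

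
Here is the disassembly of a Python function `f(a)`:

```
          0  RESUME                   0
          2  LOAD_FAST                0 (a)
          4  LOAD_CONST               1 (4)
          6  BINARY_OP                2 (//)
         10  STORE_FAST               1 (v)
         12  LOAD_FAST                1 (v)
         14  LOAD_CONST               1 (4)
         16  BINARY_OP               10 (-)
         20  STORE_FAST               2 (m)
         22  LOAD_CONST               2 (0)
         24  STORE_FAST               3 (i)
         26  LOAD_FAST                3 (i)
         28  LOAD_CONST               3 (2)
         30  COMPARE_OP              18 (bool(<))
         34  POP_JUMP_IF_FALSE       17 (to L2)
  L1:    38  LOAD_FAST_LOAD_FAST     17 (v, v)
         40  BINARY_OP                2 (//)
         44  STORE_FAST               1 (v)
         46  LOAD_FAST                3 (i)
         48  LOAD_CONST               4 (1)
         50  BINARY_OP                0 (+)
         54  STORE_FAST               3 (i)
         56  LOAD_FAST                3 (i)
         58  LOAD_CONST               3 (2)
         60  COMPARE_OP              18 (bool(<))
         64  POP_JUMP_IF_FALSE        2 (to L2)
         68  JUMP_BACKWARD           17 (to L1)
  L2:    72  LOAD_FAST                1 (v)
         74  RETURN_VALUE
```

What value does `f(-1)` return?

LOAD_FAST a → push -1. Stack: [-1]
LOAD_CONST → push 4. Stack: [-1, 4]
BINARY_OP // → -1 // 4 = -1. Stack: [-1]
STORE_FAST v → v=-1. Stack: []
LOAD_FAST v → push -1. Stack: [-1]
LOAD_CONST → push 4. Stack: [-1, 4]
BINARY_OP - → -1 - 4 = -5. Stack: [-5]
STORE_FAST m → m=-5. Stack: []
LOAD_CONST → push 0. Stack: [0]
STORE_FAST i → i=0. Stack: []
LOAD_FAST i → push 0. Stack: [0]
LOAD_CONST → push 2. Stack: [0, 2]
COMPARE_OP bool(<) → 0 vs 2 = True. Stack: [True]
POP_JUMP_IF_FALSE → pop True; no jump. Stack: []
LOAD_FAST_LOAD_FAST v,v → push -1,-1. Stack: [-1, -1]
BINARY_OP // → -1 // -1 = 1. Stack: [1]
STORE_FAST v → v=1. Stack: []
LOAD_FAST i → push 0. Stack: [0]
LOAD_CONST → push 1. Stack: [0, 1]
BINARY_OP + → 0 + 1 = 1. Stack: [1]
STORE_FAST i → i=1. Stack: []
LOAD_FAST i → push 1. Stack: [1]
LOAD_CONST → push 2. Stack: [1, 2]
COMPARE_OP bool(<) → 1 vs 2 = True. Stack: [True]
POP_JUMP_IF_FALSE → pop True; no jump. Stack: []
LOAD_FAST_LOAD_FAST v,v → push 1,1. Stack: [1, 1]
BINARY_OP // → 1 // 1 = 1. Stack: [1]
STORE_FAST v → v=1. Stack: []
LOAD_FAST i → push 1. Stack: [1]
LOAD_CONST → push 1. Stack: [1, 1]
BINARY_OP + → 1 + 1 = 2. Stack: [2]
STORE_FAST i → i=2. Stack: []
LOAD_FAST i → push 2. Stack: [2]
LOAD_CONST → push 2. Stack: [2, 2]
COMPARE_OP bool(<) → 2 vs 2 = False. Stack: [False]
POP_JUMP_IF_FALSE → pop False; jump. Stack: []
LOAD_FAST v → push 1. Stack: [1]
RETURN_VALUE → return 1.

1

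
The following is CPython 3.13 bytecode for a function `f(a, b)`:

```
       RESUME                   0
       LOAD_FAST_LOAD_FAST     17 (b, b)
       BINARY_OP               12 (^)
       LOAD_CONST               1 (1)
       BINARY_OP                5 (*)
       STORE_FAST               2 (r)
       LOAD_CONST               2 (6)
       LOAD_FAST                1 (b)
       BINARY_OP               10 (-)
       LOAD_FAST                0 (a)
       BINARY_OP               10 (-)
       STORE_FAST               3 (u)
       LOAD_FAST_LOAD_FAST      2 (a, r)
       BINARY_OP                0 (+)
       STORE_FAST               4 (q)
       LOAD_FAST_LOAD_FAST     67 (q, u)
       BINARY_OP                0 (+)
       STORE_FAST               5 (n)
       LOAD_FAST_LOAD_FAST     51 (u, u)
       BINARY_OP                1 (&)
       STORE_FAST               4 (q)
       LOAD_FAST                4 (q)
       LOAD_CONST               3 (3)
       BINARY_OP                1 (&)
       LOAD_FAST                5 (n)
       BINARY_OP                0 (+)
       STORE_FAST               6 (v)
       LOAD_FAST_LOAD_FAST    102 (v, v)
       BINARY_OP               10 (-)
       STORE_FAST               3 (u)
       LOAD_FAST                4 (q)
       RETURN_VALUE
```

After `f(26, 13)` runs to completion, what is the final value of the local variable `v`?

-4

LOAD_FAST_LOAD_FAST b,b → push 13,13. Stack: [13, 13]
BINARY_OP ^ → 13 ^ 13 = 0. Stack: [0]
LOAD_CONST → push 1. Stack: [0, 1]
BINARY_OP * → 0 * 1 = 0. Stack: [0]
STORE_FAST r → r=0. Stack: []
LOAD_CONST → push 6. Stack: [6]
LOAD_FAST b → push 13. Stack: [6, 13]
BINARY_OP - → 6 - 13 = -7. Stack: [-7]
LOAD_FAST a → push 26. Stack: [-7, 26]
BINARY_OP - → -7 - 26 = -33. Stack: [-33]
STORE_FAST u → u=-33. Stack: []
LOAD_FAST_LOAD_FAST a,r → push 26,0. Stack: [26, 0]
BINARY_OP + → 26 + 0 = 26. Stack: [26]
STORE_FAST q → q=26. Stack: []
LOAD_FAST_LOAD_FAST q,u → push 26,-33. Stack: [26, -33]
BINARY_OP + → 26 + -33 = -7. Stack: [-7]
STORE_FAST n → n=-7. Stack: []
LOAD_FAST_LOAD_FAST u,u → push -33,-33. Stack: [-33, -33]
BINARY_OP & → -33 & -33 = -33. Stack: [-33]
STORE_FAST q → q=-33. Stack: []
LOAD_FAST q → push -33. Stack: [-33]
LOAD_CONST → push 3. Stack: [-33, 3]
BINARY_OP & → -33 & 3 = 3. Stack: [3]
LOAD_FAST n → push -7. Stack: [3, -7]
BINARY_OP + → 3 + -7 = -4. Stack: [-4]
STORE_FAST v → v=-4. Stack: []
LOAD_FAST_LOAD_FAST v,v → push -4,-4. Stack: [-4, -4]
BINARY_OP - → -4 - -4 = 0. Stack: [0]
STORE_FAST u → u=0. Stack: []
LOAD_FAST q → push -33. Stack: [-33]
RETURN_VALUE → return -33.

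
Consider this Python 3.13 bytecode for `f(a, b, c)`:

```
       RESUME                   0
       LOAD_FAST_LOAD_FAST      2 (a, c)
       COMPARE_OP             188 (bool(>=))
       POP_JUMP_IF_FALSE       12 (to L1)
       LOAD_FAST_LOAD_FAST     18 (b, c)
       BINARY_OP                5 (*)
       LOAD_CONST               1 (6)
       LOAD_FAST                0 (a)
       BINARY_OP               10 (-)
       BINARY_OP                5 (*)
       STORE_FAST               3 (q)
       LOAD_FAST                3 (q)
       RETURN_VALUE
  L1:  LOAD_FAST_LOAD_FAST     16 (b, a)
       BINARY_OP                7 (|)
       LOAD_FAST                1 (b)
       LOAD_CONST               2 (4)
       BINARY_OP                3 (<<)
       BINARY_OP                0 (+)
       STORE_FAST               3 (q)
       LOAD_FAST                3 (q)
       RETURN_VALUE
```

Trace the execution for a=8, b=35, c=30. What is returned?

LOAD_FAST_LOAD_FAST a,c → push 8,30. Stack: [8, 30]
COMPARE_OP bool(>=) → 8 vs 30 = False. Stack: [False]
POP_JUMP_IF_FALSE → pop False; jump. Stack: []
LOAD_FAST_LOAD_FAST b,a → push 35,8. Stack: [35, 8]
BINARY_OP | → 35 | 8 = 43. Stack: [43]
LOAD_FAST b → push 35. Stack: [43, 35]
LOAD_CONST → push 4. Stack: [43, 35, 4]
BINARY_OP << → 35 << 4 = 560. Stack: [43, 560]
BINARY_OP + → 43 + 560 = 603. Stack: [603]
STORE_FAST q → q=603. Stack: []
LOAD_FAST q → push 603. Stack: [603]
RETURN_VALUE → return 603.

603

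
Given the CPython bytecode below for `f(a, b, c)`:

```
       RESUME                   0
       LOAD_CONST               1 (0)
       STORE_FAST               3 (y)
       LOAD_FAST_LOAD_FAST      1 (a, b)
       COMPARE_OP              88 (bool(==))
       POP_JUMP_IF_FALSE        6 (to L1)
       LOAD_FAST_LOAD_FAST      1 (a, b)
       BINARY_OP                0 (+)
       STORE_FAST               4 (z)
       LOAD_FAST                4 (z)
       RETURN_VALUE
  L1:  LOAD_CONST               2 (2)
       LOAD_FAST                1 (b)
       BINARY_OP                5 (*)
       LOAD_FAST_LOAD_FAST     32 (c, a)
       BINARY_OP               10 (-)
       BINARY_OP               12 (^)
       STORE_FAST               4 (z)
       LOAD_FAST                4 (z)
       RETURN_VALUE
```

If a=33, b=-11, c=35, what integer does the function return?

-24

LOAD_CONST → push 0. Stack: [0]
STORE_FAST y → y=0. Stack: []
LOAD_FAST_LOAD_FAST a,b → push 33,-11. Stack: [33, -11]
COMPARE_OP bool(==) → 33 vs -11 = False. Stack: [False]
POP_JUMP_IF_FALSE → pop False; jump. Stack: []
LOAD_CONST → push 2. Stack: [2]
LOAD_FAST b → push -11. Stack: [2, -11]
BINARY_OP * → 2 * -11 = -22. Stack: [-22]
LOAD_FAST_LOAD_FAST c,a → push 35,33. Stack: [-22, 35, 33]
BINARY_OP - → 35 - 33 = 2. Stack: [-22, 2]
BINARY_OP ^ → -22 ^ 2 = -24. Stack: [-24]
STORE_FAST z → z=-24. Stack: []
LOAD_FAST z → push -24. Stack: [-24]
RETURN_VALUE → return -24.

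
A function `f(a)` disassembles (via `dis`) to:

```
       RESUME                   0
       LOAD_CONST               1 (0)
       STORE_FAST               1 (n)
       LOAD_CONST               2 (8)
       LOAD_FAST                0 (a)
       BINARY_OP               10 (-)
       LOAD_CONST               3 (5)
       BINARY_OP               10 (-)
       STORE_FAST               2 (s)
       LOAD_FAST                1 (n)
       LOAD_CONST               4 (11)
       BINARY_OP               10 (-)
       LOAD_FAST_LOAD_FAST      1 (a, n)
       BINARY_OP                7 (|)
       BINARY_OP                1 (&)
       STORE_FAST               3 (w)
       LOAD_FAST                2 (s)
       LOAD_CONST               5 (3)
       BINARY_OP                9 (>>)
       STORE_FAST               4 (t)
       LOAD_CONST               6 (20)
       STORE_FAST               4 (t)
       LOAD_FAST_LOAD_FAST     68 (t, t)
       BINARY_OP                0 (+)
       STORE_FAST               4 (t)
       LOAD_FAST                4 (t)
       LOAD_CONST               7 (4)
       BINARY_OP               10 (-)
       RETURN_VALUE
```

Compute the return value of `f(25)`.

36

LOAD_CONST → push 0. Stack: [0]
STORE_FAST n → n=0. Stack: []
LOAD_CONST → push 8. Stack: [8]
LOAD_FAST a → push 25. Stack: [8, 25]
BINARY_OP - → 8 - 25 = -17. Stack: [-17]
LOAD_CONST → push 5. Stack: [-17, 5]
BINARY_OP - → -17 - 5 = -22. Stack: [-22]
STORE_FAST s → s=-22. Stack: []
LOAD_FAST n → push 0. Stack: [0]
LOAD_CONST → push 11. Stack: [0, 11]
BINARY_OP - → 0 - 11 = -11. Stack: [-11]
LOAD_FAST_LOAD_FAST a,n → push 25,0. Stack: [-11, 25, 0]
BINARY_OP | → 25 | 0 = 25. Stack: [-11, 25]
BINARY_OP & → -11 & 25 = 17. Stack: [17]
STORE_FAST w → w=17. Stack: []
LOAD_FAST s → push -22. Stack: [-22]
LOAD_CONST → push 3. Stack: [-22, 3]
BINARY_OP >> → -22 >> 3 = -3. Stack: [-3]
STORE_FAST t → t=-3. Stack: []
LOAD_CONST → push 20. Stack: [20]
STORE_FAST t → t=20. Stack: []
LOAD_FAST_LOAD_FAST t,t → push 20,20. Stack: [20, 20]
BINARY_OP + → 20 + 20 = 40. Stack: [40]
STORE_FAST t → t=40. Stack: []
LOAD_FAST t → push 40. Stack: [40]
LOAD_CONST → push 4. Stack: [40, 4]
BINARY_OP - → 40 - 4 = 36. Stack: [36]
RETURN_VALUE → return 36.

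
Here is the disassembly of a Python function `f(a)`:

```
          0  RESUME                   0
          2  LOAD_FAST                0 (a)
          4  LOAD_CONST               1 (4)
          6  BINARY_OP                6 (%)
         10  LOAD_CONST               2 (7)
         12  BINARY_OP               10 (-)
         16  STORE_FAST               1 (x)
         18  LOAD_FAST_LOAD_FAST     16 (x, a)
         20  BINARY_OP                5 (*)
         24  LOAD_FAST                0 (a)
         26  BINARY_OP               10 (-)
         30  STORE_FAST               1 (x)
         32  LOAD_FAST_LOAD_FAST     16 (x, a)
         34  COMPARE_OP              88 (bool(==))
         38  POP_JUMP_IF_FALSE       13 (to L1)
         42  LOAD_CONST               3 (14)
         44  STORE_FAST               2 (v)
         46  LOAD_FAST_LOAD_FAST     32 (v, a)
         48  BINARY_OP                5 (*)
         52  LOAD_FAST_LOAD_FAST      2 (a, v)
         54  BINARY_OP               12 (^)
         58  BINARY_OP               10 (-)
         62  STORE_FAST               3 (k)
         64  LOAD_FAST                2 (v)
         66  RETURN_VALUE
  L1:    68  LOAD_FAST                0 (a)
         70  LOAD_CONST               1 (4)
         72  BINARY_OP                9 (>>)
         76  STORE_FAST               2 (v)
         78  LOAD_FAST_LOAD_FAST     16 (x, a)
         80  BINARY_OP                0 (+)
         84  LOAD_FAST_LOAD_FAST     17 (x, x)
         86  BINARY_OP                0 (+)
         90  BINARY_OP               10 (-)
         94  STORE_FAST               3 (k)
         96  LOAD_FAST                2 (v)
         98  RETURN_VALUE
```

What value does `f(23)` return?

LOAD_FAST a → push 23. Stack: [23]
LOAD_CONST → push 4. Stack: [23, 4]
BINARY_OP % → 23 % 4 = 3. Stack: [3]
LOAD_CONST → push 7. Stack: [3, 7]
BINARY_OP - → 3 - 7 = -4. Stack: [-4]
STORE_FAST x → x=-4. Stack: []
LOAD_FAST_LOAD_FAST x,a → push -4,23. Stack: [-4, 23]
BINARY_OP * → -4 * 23 = -92. Stack: [-92]
LOAD_FAST a → push 23. Stack: [-92, 23]
BINARY_OP - → -92 - 23 = -115. Stack: [-115]
STORE_FAST x → x=-115. Stack: []
LOAD_FAST_LOAD_FAST x,a → push -115,23. Stack: [-115, 23]
COMPARE_OP bool(==) → -115 vs 23 = False. Stack: [False]
POP_JUMP_IF_FALSE → pop False; jump. Stack: []
LOAD_FAST a → push 23. Stack: [23]
LOAD_CONST → push 4. Stack: [23, 4]
BINARY_OP >> → 23 >> 4 = 1. Stack: [1]
STORE_FAST v → v=1. Stack: []
LOAD_FAST_LOAD_FAST x,a → push -115,23. Stack: [-115, 23]
BINARY_OP + → -115 + 23 = -92. Stack: [-92]
LOAD_FAST_LOAD_FAST x,x → push -115,-115. Stack: [-92, -115, -115]
BINARY_OP + → -115 + -115 = -230. Stack: [-92, -230]
BINARY_OP - → -92 - -230 = 138. Stack: [138]
STORE_FAST k → k=138. Stack: []
LOAD_FAST v → push 1. Stack: [1]
RETURN_VALUE → return 1.

1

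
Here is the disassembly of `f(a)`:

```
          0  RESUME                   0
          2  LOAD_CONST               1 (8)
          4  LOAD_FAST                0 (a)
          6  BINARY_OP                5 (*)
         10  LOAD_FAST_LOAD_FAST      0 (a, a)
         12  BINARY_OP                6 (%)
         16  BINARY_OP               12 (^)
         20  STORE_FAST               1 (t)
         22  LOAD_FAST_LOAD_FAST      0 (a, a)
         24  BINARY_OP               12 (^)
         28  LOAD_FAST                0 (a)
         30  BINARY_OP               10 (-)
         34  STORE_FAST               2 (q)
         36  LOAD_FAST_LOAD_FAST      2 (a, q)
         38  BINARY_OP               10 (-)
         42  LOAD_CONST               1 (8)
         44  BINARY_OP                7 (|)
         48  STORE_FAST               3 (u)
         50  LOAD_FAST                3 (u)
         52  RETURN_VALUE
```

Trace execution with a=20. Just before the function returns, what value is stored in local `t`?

160

LOAD_CONST → push 8. Stack: [8]
LOAD_FAST a → push 20. Stack: [8, 20]
BINARY_OP * → 8 * 20 = 160. Stack: [160]
LOAD_FAST_LOAD_FAST a,a → push 20,20. Stack: [160, 20, 20]
BINARY_OP % → 20 % 20 = 0. Stack: [160, 0]
BINARY_OP ^ → 160 ^ 0 = 160. Stack: [160]
STORE_FAST t → t=160. Stack: []
LOAD_FAST_LOAD_FAST a,a → push 20,20. Stack: [20, 20]
BINARY_OP ^ → 20 ^ 20 = 0. Stack: [0]
LOAD_FAST a → push 20. Stack: [0, 20]
BINARY_OP - → 0 - 20 = -20. Stack: [-20]
STORE_FAST q → q=-20. Stack: []
LOAD_FAST_LOAD_FAST a,q → push 20,-20. Stack: [20, -20]
BINARY_OP - → 20 - -20 = 40. Stack: [40]
LOAD_CONST → push 8. Stack: [40, 8]
BINARY_OP | → 40 | 8 = 40. Stack: [40]
STORE_FAST u → u=40. Stack: []
LOAD_FAST u → push 40. Stack: [40]
RETURN_VALUE → return 40.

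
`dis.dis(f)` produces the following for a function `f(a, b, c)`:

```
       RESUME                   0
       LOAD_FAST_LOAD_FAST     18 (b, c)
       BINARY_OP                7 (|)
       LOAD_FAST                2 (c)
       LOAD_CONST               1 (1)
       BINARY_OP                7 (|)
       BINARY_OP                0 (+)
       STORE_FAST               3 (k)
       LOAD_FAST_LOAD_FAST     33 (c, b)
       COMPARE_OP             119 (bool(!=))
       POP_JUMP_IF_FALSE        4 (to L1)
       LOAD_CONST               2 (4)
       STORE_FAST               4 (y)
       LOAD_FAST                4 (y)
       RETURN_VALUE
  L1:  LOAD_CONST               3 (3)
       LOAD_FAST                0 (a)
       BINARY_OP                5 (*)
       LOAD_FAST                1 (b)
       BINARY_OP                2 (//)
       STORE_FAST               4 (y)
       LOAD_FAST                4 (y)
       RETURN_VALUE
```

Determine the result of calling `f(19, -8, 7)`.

4

LOAD_FAST_LOAD_FAST b,c → push -8,7. Stack: [-8, 7]
BINARY_OP | → -8 | 7 = -1. Stack: [-1]
LOAD_FAST c → push 7. Stack: [-1, 7]
LOAD_CONST → push 1. Stack: [-1, 7, 1]
BINARY_OP | → 7 | 1 = 7. Stack: [-1, 7]
BINARY_OP + → -1 + 7 = 6. Stack: [6]
STORE_FAST k → k=6. Stack: []
LOAD_FAST_LOAD_FAST c,b → push 7,-8. Stack: [7, -8]
COMPARE_OP bool(!=) → 7 vs -8 = True. Stack: [True]
POP_JUMP_IF_FALSE → pop True; no jump. Stack: []
LOAD_CONST → push 4. Stack: [4]
STORE_FAST y → y=4. Stack: []
LOAD_FAST y → push 4. Stack: [4]
RETURN_VALUE → return 4.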